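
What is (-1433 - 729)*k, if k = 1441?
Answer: -3115442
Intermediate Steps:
(-1433 - 729)*k = (-1433 - 729)*1441 = -2162*1441 = -3115442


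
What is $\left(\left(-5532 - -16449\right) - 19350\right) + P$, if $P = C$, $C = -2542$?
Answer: $-10975$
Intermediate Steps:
$P = -2542$
$\left(\left(-5532 - -16449\right) - 19350\right) + P = \left(\left(-5532 - -16449\right) - 19350\right) - 2542 = \left(\left(-5532 + 16449\right) - 19350\right) - 2542 = \left(10917 - 19350\right) - 2542 = -8433 - 2542 = -10975$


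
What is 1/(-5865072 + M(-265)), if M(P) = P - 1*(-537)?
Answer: -1/5864800 ≈ -1.7051e-7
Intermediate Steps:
M(P) = 537 + P (M(P) = P + 537 = 537 + P)
1/(-5865072 + M(-265)) = 1/(-5865072 + (537 - 265)) = 1/(-5865072 + 272) = 1/(-5864800) = -1/5864800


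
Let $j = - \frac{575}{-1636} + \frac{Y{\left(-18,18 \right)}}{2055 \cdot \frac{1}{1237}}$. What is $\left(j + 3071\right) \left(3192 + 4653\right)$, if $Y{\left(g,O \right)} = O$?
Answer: $\frac{5419456426263}{224132} \approx 2.418 \cdot 10^{7}$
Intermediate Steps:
$j = \frac{12536267}{1120660}$ ($j = - \frac{575}{-1636} + \frac{18}{2055 \cdot \frac{1}{1237}} = \left(-575\right) \left(- \frac{1}{1636}\right) + \frac{18}{2055 \cdot \frac{1}{1237}} = \frac{575}{1636} + \frac{18}{\frac{2055}{1237}} = \frac{575}{1636} + 18 \cdot \frac{1237}{2055} = \frac{575}{1636} + \frac{7422}{685} = \frac{12536267}{1120660} \approx 11.187$)
$\left(j + 3071\right) \left(3192 + 4653\right) = \left(\frac{12536267}{1120660} + 3071\right) \left(3192 + 4653\right) = \frac{3454083127}{1120660} \cdot 7845 = \frac{5419456426263}{224132}$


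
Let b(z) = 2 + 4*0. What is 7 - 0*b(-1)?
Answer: 7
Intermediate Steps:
b(z) = 2 (b(z) = 2 + 0 = 2)
7 - 0*b(-1) = 7 - 0*2 = 7 - 47*0 = 7 + 0 = 7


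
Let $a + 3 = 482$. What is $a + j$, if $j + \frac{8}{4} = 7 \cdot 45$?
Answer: $792$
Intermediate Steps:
$a = 479$ ($a = -3 + 482 = 479$)
$j = 313$ ($j = -2 + 7 \cdot 45 = -2 + 315 = 313$)
$a + j = 479 + 313 = 792$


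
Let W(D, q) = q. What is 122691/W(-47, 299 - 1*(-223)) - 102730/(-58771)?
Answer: 2421432607/10226154 ≈ 236.79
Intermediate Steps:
122691/W(-47, 299 - 1*(-223)) - 102730/(-58771) = 122691/(299 - 1*(-223)) - 102730/(-58771) = 122691/(299 + 223) - 102730*(-1/58771) = 122691/522 + 102730/58771 = 122691*(1/522) + 102730/58771 = 40897/174 + 102730/58771 = 2421432607/10226154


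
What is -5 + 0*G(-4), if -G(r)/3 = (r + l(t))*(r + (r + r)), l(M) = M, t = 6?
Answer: -5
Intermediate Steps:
G(r) = -9*r*(6 + r) (G(r) = -3*(r + 6)*(r + (r + r)) = -3*(6 + r)*(r + 2*r) = -3*(6 + r)*3*r = -9*r*(6 + r))
-5 + 0*G(-4) = -5 + 0*(-9*(-4)*(6 - 4)) = -5 + 0*(-9*(-4)*2) = -5 + 0*72 = -5 + 0 = -5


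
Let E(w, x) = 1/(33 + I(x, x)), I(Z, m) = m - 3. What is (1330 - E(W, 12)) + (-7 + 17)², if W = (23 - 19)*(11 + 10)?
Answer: 60059/42 ≈ 1430.0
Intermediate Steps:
W = 84 (W = 4*21 = 84)
I(Z, m) = -3 + m
E(w, x) = 1/(30 + x) (E(w, x) = 1/(33 + (-3 + x)) = 1/(30 + x))
(1330 - E(W, 12)) + (-7 + 17)² = (1330 - 1/(30 + 12)) + (-7 + 17)² = (1330 - 1/42) + 10² = (1330 - 1*1/42) + 100 = (1330 - 1/42) + 100 = 55859/42 + 100 = 60059/42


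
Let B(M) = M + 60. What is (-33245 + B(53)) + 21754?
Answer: -11378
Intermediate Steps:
B(M) = 60 + M
(-33245 + B(53)) + 21754 = (-33245 + (60 + 53)) + 21754 = (-33245 + 113) + 21754 = -33132 + 21754 = -11378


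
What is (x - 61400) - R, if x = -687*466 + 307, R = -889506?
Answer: 508271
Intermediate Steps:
x = -319835 (x = -320142 + 307 = -319835)
(x - 61400) - R = (-319835 - 61400) - 1*(-889506) = -381235 + 889506 = 508271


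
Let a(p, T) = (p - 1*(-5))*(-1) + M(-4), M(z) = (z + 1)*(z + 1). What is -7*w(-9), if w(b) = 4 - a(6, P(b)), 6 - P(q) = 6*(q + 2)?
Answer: -42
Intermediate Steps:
P(q) = -6 - 6*q (P(q) = 6 - 6*(q + 2) = 6 - 6*(2 + q) = 6 - (12 + 6*q) = 6 + (-12 - 6*q) = -6 - 6*q)
M(z) = (1 + z)² (M(z) = (1 + z)*(1 + z) = (1 + z)²)
a(p, T) = 4 - p (a(p, T) = (p - 1*(-5))*(-1) + (1 - 4)² = (p + 5)*(-1) + (-3)² = (5 + p)*(-1) + 9 = (-5 - p) + 9 = 4 - p)
w(b) = 6 (w(b) = 4 - (4 - 1*6) = 4 - (4 - 6) = 4 - 1*(-2) = 4 + 2 = 6)
-7*w(-9) = -7*6 = -42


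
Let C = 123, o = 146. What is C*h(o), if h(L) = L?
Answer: 17958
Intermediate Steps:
C*h(o) = 123*146 = 17958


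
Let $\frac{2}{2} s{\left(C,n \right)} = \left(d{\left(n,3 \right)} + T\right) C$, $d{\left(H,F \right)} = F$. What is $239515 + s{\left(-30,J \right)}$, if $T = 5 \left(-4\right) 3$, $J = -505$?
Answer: $241225$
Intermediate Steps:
$T = -60$ ($T = \left(-20\right) 3 = -60$)
$s{\left(C,n \right)} = - 57 C$ ($s{\left(C,n \right)} = \left(3 - 60\right) C = - 57 C$)
$239515 + s{\left(-30,J \right)} = 239515 - -1710 = 239515 + 1710 = 241225$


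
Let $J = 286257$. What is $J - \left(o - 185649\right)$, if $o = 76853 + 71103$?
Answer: $323950$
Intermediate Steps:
$o = 147956$
$J - \left(o - 185649\right) = 286257 - \left(147956 - 185649\right) = 286257 - -37693 = 286257 + 37693 = 323950$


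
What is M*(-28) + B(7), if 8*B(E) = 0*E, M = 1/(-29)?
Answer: 28/29 ≈ 0.96552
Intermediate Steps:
M = -1/29 ≈ -0.034483
B(E) = 0 (B(E) = (0*E)/8 = (⅛)*0 = 0)
M*(-28) + B(7) = -1/29*(-28) + 0 = 28/29 + 0 = 28/29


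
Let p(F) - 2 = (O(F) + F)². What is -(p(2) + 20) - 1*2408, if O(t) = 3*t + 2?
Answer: -2530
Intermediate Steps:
O(t) = 2 + 3*t
p(F) = 2 + (2 + 4*F)² (p(F) = 2 + ((2 + 3*F) + F)² = 2 + (2 + 4*F)²)
-(p(2) + 20) - 1*2408 = -((6 + 16*2 + 16*2²) + 20) - 1*2408 = -((6 + 32 + 16*4) + 20) - 2408 = -((6 + 32 + 64) + 20) - 2408 = -(102 + 20) - 2408 = -1*122 - 2408 = -122 - 2408 = -2530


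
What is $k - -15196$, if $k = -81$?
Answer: $15115$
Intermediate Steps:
$k - -15196 = -81 - -15196 = -81 + 15196 = 15115$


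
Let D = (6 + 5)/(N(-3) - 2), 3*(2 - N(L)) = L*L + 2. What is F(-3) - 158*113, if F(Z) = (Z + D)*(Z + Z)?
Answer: -17818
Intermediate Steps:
N(L) = 4/3 - L**2/3 (N(L) = 2 - (L*L + 2)/3 = 2 - (L**2 + 2)/3 = 2 - (2 + L**2)/3 = 2 + (-2/3 - L**2/3) = 4/3 - L**2/3)
D = -3 (D = (6 + 5)/((4/3 - 1/3*(-3)**2) - 2) = 11/((4/3 - 1/3*9) - 2) = 11/((4/3 - 3) - 2) = 11/(-5/3 - 2) = 11/(-11/3) = 11*(-3/11) = -3)
F(Z) = 2*Z*(-3 + Z) (F(Z) = (Z - 3)*(Z + Z) = (-3 + Z)*(2*Z) = 2*Z*(-3 + Z))
F(-3) - 158*113 = 2*(-3)*(-3 - 3) - 158*113 = 2*(-3)*(-6) - 17854 = 36 - 17854 = -17818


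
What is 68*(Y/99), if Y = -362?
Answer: -24616/99 ≈ -248.65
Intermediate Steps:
68*(Y/99) = 68*(-362/99) = -24616/99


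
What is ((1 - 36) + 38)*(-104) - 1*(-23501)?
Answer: 23189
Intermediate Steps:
((1 - 36) + 38)*(-104) - 1*(-23501) = (-35 + 38)*(-104) + 23501 = 3*(-104) + 23501 = -312 + 23501 = 23189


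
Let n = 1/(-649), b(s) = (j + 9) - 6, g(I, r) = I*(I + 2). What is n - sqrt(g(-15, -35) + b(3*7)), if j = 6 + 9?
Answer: -1/649 - sqrt(213) ≈ -14.596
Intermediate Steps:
j = 15
g(I, r) = I*(2 + I)
b(s) = 18 (b(s) = (15 + 9) - 6 = 24 - 6 = 18)
n = -1/649 ≈ -0.0015408
n - sqrt(g(-15, -35) + b(3*7)) = -1/649 - sqrt(-15*(2 - 15) + 18) = -1/649 - sqrt(-15*(-13) + 18) = -1/649 - sqrt(195 + 18) = -1/649 - sqrt(213)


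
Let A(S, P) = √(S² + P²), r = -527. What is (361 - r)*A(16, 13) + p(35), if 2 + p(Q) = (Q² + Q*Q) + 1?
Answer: 2449 + 4440*√17 ≈ 20756.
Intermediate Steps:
p(Q) = -1 + 2*Q² (p(Q) = -2 + ((Q² + Q*Q) + 1) = -2 + ((Q² + Q²) + 1) = -2 + (2*Q² + 1) = -2 + (1 + 2*Q²) = -1 + 2*Q²)
A(S, P) = √(P² + S²)
(361 - r)*A(16, 13) + p(35) = (361 - 1*(-527))*√(13² + 16²) + (-1 + 2*35²) = (361 + 527)*√(169 + 256) + (-1 + 2*1225) = 888*√425 + (-1 + 2450) = 888*(5*√17) + 2449 = 4440*√17 + 2449 = 2449 + 4440*√17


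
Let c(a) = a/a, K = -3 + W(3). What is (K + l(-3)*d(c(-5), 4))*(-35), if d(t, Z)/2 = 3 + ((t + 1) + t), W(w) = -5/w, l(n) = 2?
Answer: -2030/3 ≈ -676.67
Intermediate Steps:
K = -14/3 (K = -3 - 5/3 = -14/3 ≈ -4.6667)
c(a) = 1
d(t, Z) = 8 + 4*t (d(t, Z) = 2*(3 + ((t + 1) + t)) = 2*(3 + ((1 + t) + t)) = 2*(3 + (1 + 2*t)) = 2*(4 + 2*t) = 8 + 4*t)
(K + l(-3)*d(c(-5), 4))*(-35) = (-14/3 + 2*(8 + 4*1))*(-35) = (-14/3 + 2*(8 + 4))*(-35) = (-14/3 + 2*12)*(-35) = (-14/3 + 24)*(-35) = (58/3)*(-35) = -2030/3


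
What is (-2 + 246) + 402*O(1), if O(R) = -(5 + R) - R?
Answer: -2570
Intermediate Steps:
O(R) = -5 - 2*R (O(R) = (-5 - R) - R = -5 - 2*R)
(-2 + 246) + 402*O(1) = (-2 + 246) + 402*(-5 - 2*1) = 244 + 402*(-5 - 2) = 244 + 402*(-7) = 244 - 2814 = -2570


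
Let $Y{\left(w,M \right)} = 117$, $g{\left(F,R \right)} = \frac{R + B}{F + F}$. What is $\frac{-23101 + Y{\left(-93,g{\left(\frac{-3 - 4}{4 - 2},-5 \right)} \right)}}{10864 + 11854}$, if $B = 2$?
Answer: $- \frac{11492}{11359} \approx -1.0117$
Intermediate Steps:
$g{\left(F,R \right)} = \frac{2 + R}{2 F}$ ($g{\left(F,R \right)} = \frac{R + 2}{F + F} = \frac{2 + R}{2 F}$)
$\frac{-23101 + Y{\left(-93,g{\left(\frac{-3 - 4}{4 - 2},-5 \right)} \right)}}{10864 + 11854} = \frac{-23101 + 117}{10864 + 11854} = - \frac{22984}{22718} = \left(-22984\right) \frac{1}{22718} = - \frac{11492}{11359}$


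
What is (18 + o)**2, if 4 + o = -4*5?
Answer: 36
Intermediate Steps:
o = -24 (o = -4 - 4*5 = -4 - 20 = -24)
(18 + o)**2 = (18 - 24)**2 = (-6)**2 = 36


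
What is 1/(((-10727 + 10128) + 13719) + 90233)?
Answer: 1/103353 ≈ 9.6756e-6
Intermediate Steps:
1/(((-10727 + 10128) + 13719) + 90233) = 1/((-599 + 13719) + 90233) = 1/(13120 + 90233) = 1/103353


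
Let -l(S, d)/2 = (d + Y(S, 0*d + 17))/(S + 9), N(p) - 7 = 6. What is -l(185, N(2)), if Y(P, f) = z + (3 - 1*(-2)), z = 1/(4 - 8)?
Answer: 71/388 ≈ 0.18299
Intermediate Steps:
z = -¼ (z = 1/(-4) = -¼ ≈ -0.25000)
N(p) = 13 (N(p) = 7 + 6 = 13)
Y(P, f) = 19/4 (Y(P, f) = -¼ + (3 - 1*(-2)) = -¼ + (3 + 2) = -¼ + 5 = 19/4)
l(S, d) = -2*(19/4 + d)/(9 + S) (l(S, d) = -2*(d + 19/4)/(S + 9) = -2*(19/4 + d)/(9 + S))
-l(185, N(2)) = -(-19 - 4*13)/(2*(9 + 185)) = -(-19 - 52)/(2*194) = -(-71)/(2*194) = -1*(-71/388) = 71/388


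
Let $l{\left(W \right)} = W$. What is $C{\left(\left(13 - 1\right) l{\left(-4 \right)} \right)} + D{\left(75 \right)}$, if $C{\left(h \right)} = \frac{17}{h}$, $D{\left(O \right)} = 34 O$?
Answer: $\frac{122383}{48} \approx 2549.6$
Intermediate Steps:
$C{\left(\left(13 - 1\right) l{\left(-4 \right)} \right)} + D{\left(75 \right)} = \frac{17}{\left(13 - 1\right) \left(-4\right)} + 34 \cdot 75 = \frac{17}{12 \left(-4\right)} + 2550 = \frac{17}{-48} + 2550 = 17 \left(- \frac{1}{48}\right) + 2550 = - \frac{17}{48} + 2550 = \frac{122383}{48}$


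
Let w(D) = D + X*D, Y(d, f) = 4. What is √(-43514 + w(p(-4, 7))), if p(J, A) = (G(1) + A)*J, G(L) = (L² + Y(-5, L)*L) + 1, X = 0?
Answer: I*√43566 ≈ 208.72*I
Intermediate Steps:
G(L) = 1 + L² + 4*L (G(L) = (L² + 4*L) + 1 = 1 + L² + 4*L)
p(J, A) = J*(6 + A) (p(J, A) = ((1 + 1² + 4*1) + A)*J = ((1 + 1 + 4) + A)*J = (6 + A)*J = J*(6 + A))
w(D) = D (w(D) = D + 0*D = D + 0 = D)
√(-43514 + w(p(-4, 7))) = √(-43514 - 4*(6 + 7)) = √(-43514 - 4*13) = √(-43514 - 52) = √(-43566) = I*√43566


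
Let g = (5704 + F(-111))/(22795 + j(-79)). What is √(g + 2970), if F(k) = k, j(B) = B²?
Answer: √44208347/122 ≈ 54.499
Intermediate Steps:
g = 47/244 (g = (5704 - 111)/(22795 + (-79)²) = 5593/(22795 + 6241) = 5593/29036 = 5593*(1/29036) = 47/244 ≈ 0.19262)
√(g + 2970) = √(47/244 + 2970) = √(724727/244) = √44208347/122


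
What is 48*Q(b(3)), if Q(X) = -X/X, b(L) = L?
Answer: -48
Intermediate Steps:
Q(X) = -1 (Q(X) = -1*1 = -1)
48*Q(b(3)) = 48*(-1) = -48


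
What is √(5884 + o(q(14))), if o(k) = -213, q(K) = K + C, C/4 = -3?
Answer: √5671 ≈ 75.306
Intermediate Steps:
C = -12 (C = 4*(-3) = -12)
q(K) = -12 + K (q(K) = K - 12 = -12 + K)
√(5884 + o(q(14))) = √(5884 - 213) = √5671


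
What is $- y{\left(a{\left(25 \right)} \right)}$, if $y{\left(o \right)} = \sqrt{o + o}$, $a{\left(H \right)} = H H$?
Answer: $- 25 \sqrt{2} \approx -35.355$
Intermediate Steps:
$a{\left(H \right)} = H^{2}$
$y{\left(o \right)} = \sqrt{2} \sqrt{o}$ ($y{\left(o \right)} = \sqrt{2 o} = \sqrt{2} \sqrt{o}$)
$- y{\left(a{\left(25 \right)} \right)} = - \sqrt{2} \sqrt{25^{2}} = - \sqrt{2} \sqrt{625} = - \sqrt{2} \cdot 25 = - 25 \sqrt{2}$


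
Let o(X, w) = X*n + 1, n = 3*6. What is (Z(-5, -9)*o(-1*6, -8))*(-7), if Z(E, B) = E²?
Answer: 18725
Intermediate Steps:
n = 18
o(X, w) = 1 + 18*X (o(X, w) = X*18 + 1 = 18*X + 1 = 1 + 18*X)
(Z(-5, -9)*o(-1*6, -8))*(-7) = ((-5)²*(1 + 18*(-1*6)))*(-7) = (25*(1 + 18*(-6)))*(-7) = (25*(1 - 108))*(-7) = (25*(-107))*(-7) = -2675*(-7) = 18725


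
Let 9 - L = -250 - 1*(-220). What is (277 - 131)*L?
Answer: 5694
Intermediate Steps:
L = 39 (L = 9 - (-250 - 1*(-220)) = 9 - (-250 + 220) = 9 - 1*(-30) = 9 + 30 = 39)
(277 - 131)*L = (277 - 131)*39 = 146*39 = 5694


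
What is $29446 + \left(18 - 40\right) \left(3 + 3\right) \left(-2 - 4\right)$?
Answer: $30238$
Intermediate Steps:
$29446 + \left(18 - 40\right) \left(3 + 3\right) \left(-2 - 4\right) = 29446 - 22 \cdot 6 \left(-2 - 4\right) = 29446 - 22 \cdot 6 \left(-6\right) = 29446 - -792 = 29446 + 792 = 30238$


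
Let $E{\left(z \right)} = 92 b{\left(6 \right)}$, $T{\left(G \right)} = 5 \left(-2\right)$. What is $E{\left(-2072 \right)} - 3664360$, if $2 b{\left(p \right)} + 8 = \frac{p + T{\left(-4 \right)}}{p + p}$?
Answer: $- \frac{10994230}{3} \approx -3.6647 \cdot 10^{6}$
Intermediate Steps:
$T{\left(G \right)} = -10$
$b{\left(p \right)} = -4 + \frac{-10 + p}{4 p}$ ($b{\left(p \right)} = -4 + \frac{\left(p - 10\right) \frac{1}{p + p}}{2} = -4 + \frac{\left(-10 + p\right) \frac{1}{2 p}}{2} = -4 + \frac{\frac{1}{2} \frac{1}{p} \left(-10 + p\right)}{2} = -4 + \frac{-10 + p}{4 p}$)
$E{\left(z \right)} = - \frac{1150}{3}$ ($E{\left(z \right)} = 92 \frac{5 \left(-2 - 18\right)}{4 \cdot 6} = 92 \cdot \frac{5}{4} \cdot \frac{1}{6} \left(-2 - 18\right) = 92 \cdot \frac{5}{4} \cdot \frac{1}{6} \left(-20\right) = 92 \left(- \frac{25}{6}\right) = - \frac{1150}{3}$)
$E{\left(-2072 \right)} - 3664360 = - \frac{1150}{3} - 3664360 = - \frac{10994230}{3}$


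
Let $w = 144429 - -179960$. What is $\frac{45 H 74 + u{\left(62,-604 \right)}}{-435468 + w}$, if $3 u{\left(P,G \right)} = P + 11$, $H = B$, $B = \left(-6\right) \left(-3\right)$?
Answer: $- \frac{179893}{333237} \approx -0.53983$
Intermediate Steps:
$B = 18$
$H = 18$
$u{\left(P,G \right)} = \frac{11}{3} + \frac{P}{3}$ ($u{\left(P,G \right)} = \frac{P + 11}{3} = \frac{11 + P}{3} = \frac{11}{3} + \frac{P}{3}$)
$w = 324389$ ($w = 144429 + 179960 = 324389$)
$\frac{45 H 74 + u{\left(62,-604 \right)}}{-435468 + w} = \frac{45 \cdot 18 \cdot 74 + \left(\frac{11}{3} + \frac{1}{3} \cdot 62\right)}{-435468 + 324389} = \frac{810 \cdot 74 + \left(\frac{11}{3} + \frac{62}{3}\right)}{-111079} = \left(59940 + \frac{73}{3}\right) \left(- \frac{1}{111079}\right) = \frac{179893}{3} \left(- \frac{1}{111079}\right) = - \frac{179893}{333237}$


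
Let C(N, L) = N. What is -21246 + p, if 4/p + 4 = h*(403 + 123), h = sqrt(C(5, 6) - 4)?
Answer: -5545204/261 ≈ -21246.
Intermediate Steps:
h = 1 (h = sqrt(5 - 4) = sqrt(1) = 1)
p = 2/261 (p = 4/(-4 + 1*(403 + 123)) = 4/(-4 + 1*526) = 4/(-4 + 526) = 4/522 = 4*(1/522) = 2/261 ≈ 0.0076628)
-21246 + p = -21246 + 2/261 = -5545204/261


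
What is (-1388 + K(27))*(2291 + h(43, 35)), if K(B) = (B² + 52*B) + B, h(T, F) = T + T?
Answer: 1835044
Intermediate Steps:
h(T, F) = 2*T
K(B) = B² + 53*B
(-1388 + K(27))*(2291 + h(43, 35)) = (-1388 + 27*(53 + 27))*(2291 + 2*43) = (-1388 + 27*80)*(2291 + 86) = (-1388 + 2160)*2377 = 772*2377 = 1835044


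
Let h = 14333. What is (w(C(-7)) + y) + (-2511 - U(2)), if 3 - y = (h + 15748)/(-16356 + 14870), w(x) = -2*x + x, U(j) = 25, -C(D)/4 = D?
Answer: -3775565/1486 ≈ -2540.8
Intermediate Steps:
C(D) = -4*D
w(x) = -x
y = 34539/1486 (y = 3 - (14333 + 15748)/(-16356 + 14870) = 3 - 30081/(-1486) = 3 - 30081*(-1)/1486 = 3 - 1*(-30081/1486) = 3 + 30081/1486 = 34539/1486 ≈ 23.243)
(w(C(-7)) + y) + (-2511 - U(2)) = (-(-4)*(-7) + 34539/1486) + (-2511 - 1*25) = (-1*28 + 34539/1486) + (-2511 - 25) = (-28 + 34539/1486) - 2536 = -7069/1486 - 2536 = -3775565/1486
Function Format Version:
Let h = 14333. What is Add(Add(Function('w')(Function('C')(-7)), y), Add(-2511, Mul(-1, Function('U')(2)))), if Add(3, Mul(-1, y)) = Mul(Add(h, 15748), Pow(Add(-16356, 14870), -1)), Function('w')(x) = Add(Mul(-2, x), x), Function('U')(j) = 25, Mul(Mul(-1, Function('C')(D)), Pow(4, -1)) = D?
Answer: Rational(-3775565, 1486) ≈ -2540.8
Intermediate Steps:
Function('C')(D) = Mul(-4, D)
Function('w')(x) = Mul(-1, x)
y = Rational(34539, 1486) (y = Add(3, Mul(-1, Mul(Add(14333, 15748), Pow(Add(-16356, 14870), -1)))) = Add(3, Mul(-1, Mul(30081, Pow(-1486, -1)))) = Add(3, Mul(-1, Mul(30081, Rational(-1, 1486)))) = Add(3, Mul(-1, Rational(-30081, 1486))) = Add(3, Rational(30081, 1486)) = Rational(34539, 1486) ≈ 23.243)
Add(Add(Function('w')(Function('C')(-7)), y), Add(-2511, Mul(-1, Function('U')(2)))) = Add(Add(Mul(-1, Mul(-4, -7)), Rational(34539, 1486)), Add(-2511, Mul(-1, 25))) = Add(Add(Mul(-1, 28), Rational(34539, 1486)), Add(-2511, -25)) = Add(Add(-28, Rational(34539, 1486)), -2536) = Add(Rational(-7069, 1486), -2536) = Rational(-3775565, 1486)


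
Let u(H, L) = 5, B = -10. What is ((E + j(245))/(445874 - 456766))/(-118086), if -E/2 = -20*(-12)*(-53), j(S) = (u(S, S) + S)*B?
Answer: 5735/321548178 ≈ 1.7836e-5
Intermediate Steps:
j(S) = -50 - 10*S (j(S) = (5 + S)*(-10) = -50 - 10*S)
E = 25440 (E = -2*(-20*(-12))*(-53) = -480*(-53) = -2*(-12720) = 25440)
((E + j(245))/(445874 - 456766))/(-118086) = ((25440 + (-50 - 10*245))/(445874 - 456766))/(-118086) = ((25440 + (-50 - 2450))/(-10892))*(-1/118086) = ((25440 - 2500)*(-1/10892))*(-1/118086) = (22940*(-1/10892))*(-1/118086) = -5735/2723*(-1/118086) = 5735/321548178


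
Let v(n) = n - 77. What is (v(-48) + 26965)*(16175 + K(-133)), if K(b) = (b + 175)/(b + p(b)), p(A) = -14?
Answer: 3038905320/7 ≈ 4.3413e+8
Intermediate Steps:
v(n) = -77 + n
K(b) = (175 + b)/(-14 + b) (K(b) = (b + 175)/(b - 14) = (175 + b)/(-14 + b))
(v(-48) + 26965)*(16175 + K(-133)) = ((-77 - 48) + 26965)*(16175 + (175 - 133)/(-14 - 133)) = (-125 + 26965)*(16175 + 42/(-147)) = 26840*(16175 - 1/147*42) = 26840*(16175 - 2/7) = 26840*(113223/7) = 3038905320/7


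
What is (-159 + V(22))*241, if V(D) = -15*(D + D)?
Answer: -197379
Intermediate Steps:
V(D) = -30*D
(-159 + V(22))*241 = (-159 - 30*22)*241 = (-159 - 660)*241 = -819*241 = -197379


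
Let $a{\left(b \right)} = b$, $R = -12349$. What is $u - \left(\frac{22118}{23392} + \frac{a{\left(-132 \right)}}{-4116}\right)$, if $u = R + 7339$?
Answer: $- \frac{20102679173}{4011728} \approx -5011.0$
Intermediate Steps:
$u = -5010$ ($u = -12349 + 7339 = -5010$)
$u - \left(\frac{22118}{23392} + \frac{a{\left(-132 \right)}}{-4116}\right) = -5010 - \left(\frac{22118}{23392} - \frac{132}{-4116}\right) = -5010 - \left(22118 \cdot \frac{1}{23392} - - \frac{11}{343}\right) = -5010 - \left(\frac{11059}{11696} + \frac{11}{343}\right) = -5010 - \frac{3921893}{4011728} = - \frac{20102679173}{4011728}$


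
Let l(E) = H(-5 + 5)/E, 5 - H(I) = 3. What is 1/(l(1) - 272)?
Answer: -1/270 ≈ -0.0037037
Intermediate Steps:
H(I) = 2 (H(I) = 5 - 1*3 = 5 - 3 = 2)
l(E) = 2/E
1/(l(1) - 272) = 1/(2/1 - 272) = 1/(2*1 - 272) = 1/(2 - 272) = 1/(-270) = -1/270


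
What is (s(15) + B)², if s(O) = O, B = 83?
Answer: 9604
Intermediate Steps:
(s(15) + B)² = (15 + 83)² = 98² = 9604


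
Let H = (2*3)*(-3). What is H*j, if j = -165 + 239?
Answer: -1332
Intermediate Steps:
H = -18 (H = 6*(-3) = -18)
j = 74
H*j = -18*74 = -1332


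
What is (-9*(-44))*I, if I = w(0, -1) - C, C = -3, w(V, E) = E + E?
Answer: 396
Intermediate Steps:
w(V, E) = 2*E
I = 1 (I = 2*(-1) - 1*(-3) = -2 + 3 = 1)
(-9*(-44))*I = -9*(-44)*1 = 396*1 = 396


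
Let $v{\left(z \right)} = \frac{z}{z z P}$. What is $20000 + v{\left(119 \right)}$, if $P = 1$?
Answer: $\frac{2380001}{119} \approx 20000.0$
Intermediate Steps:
$v{\left(z \right)} = \frac{1}{z}$ ($v{\left(z \right)} = \frac{z}{z z 1} = \frac{z}{z^{2} \cdot 1} = \frac{z}{z^{2}} = \frac{1}{z}$)
$20000 + v{\left(119 \right)} = 20000 + \frac{1}{119} = \frac{2380001}{119}$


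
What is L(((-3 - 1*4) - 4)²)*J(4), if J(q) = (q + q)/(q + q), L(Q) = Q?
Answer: 121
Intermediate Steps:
J(q) = 1 (J(q) = (2*q)/((2*q)) = (2*q)*(1/(2*q)) = 1)
L(((-3 - 1*4) - 4)²)*J(4) = ((-3 - 1*4) - 4)²*1 = ((-3 - 4) - 4)²*1 = (-7 - 4)²*1 = (-11)²*1 = 121*1 = 121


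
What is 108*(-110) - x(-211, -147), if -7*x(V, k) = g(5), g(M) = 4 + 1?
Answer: -83155/7 ≈ -11879.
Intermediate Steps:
g(M) = 5
x(V, k) = -5/7 (x(V, k) = -⅐*5 = -5/7)
108*(-110) - x(-211, -147) = 108*(-110) - 1*(-5/7) = -11880 + 5/7 = -83155/7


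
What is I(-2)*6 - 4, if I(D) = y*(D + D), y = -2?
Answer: 44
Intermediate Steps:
I(D) = -4*D (I(D) = -2*(D + D) = -4*D)
I(-2)*6 - 4 = -4*(-2)*6 - 4 = 8*6 - 4 = 48 - 4 = 44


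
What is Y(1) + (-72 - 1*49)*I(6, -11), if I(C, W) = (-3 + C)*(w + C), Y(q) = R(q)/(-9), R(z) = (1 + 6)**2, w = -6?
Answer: -49/9 ≈ -5.4444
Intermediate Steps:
R(z) = 49 (R(z) = 7**2 = 49)
Y(q) = -49/9 (Y(q) = 49/(-9) = 49*(-1/9) = -49/9)
I(C, W) = (-6 + C)*(-3 + C) (I(C, W) = (-3 + C)*(-6 + C) = (-6 + C)*(-3 + C))
Y(1) + (-72 - 1*49)*I(6, -11) = -49/9 + (-72 - 1*49)*(18 + 6**2 - 9*6) = -49/9 + (-72 - 49)*(18 + 36 - 54) = -49/9 - 121*0 = -49/9 + 0 = -49/9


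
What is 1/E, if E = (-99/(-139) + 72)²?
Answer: 19321/102151449 ≈ 0.00018914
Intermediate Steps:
E = 102151449/19321 (E = (-99*(-1/139) + 72)² = (99/139 + 72)² = (10107/139)² = 102151449/19321 ≈ 5287.1)
1/E = 1/(102151449/19321) = 19321/102151449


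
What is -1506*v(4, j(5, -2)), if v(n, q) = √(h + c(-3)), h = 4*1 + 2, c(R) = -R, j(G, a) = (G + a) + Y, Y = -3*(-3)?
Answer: -4518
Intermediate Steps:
Y = 9
j(G, a) = 9 + G + a (j(G, a) = (G + a) + 9 = 9 + G + a)
h = 6 (h = 4 + 2 = 6)
v(n, q) = 3 (v(n, q) = √(6 - 1*(-3)) = √(6 + 3) = √9 = 3)
-1506*v(4, j(5, -2)) = -1506*3 = -4518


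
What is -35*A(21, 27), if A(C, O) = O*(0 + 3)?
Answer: -2835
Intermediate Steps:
A(C, O) = 3*O (A(C, O) = O*3 = 3*O)
-35*A(21, 27) = -105*27 = -35*81 = -2835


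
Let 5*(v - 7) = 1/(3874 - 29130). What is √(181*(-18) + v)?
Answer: I*√12960630391170/63140 ≈ 57.018*I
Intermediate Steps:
v = 883959/126280 (v = 7 + 1/(5*(3874 - 29130)) = 7 + (⅕)/(-25256) = 7 + (⅕)*(-1/25256) = 7 - 1/126280 = 883959/126280 ≈ 7.0000)
√(181*(-18) + v) = √(181*(-18) + 883959/126280) = √(-3258 + 883959/126280) = √(-410536281/126280) = I*√12960630391170/63140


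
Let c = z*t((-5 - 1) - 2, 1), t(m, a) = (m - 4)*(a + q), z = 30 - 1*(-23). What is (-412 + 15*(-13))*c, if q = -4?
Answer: -1158156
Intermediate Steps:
z = 53 (z = 30 + 23 = 53)
t(m, a) = (-4 + a)*(-4 + m) (t(m, a) = (m - 4)*(a - 4) = (-4 + m)*(-4 + a) = (-4 + a)*(-4 + m))
c = 1908 (c = 53*(16 - 4*1 - 4*((-5 - 1) - 2) + 1*((-5 - 1) - 2)) = 53*(16 - 4 - 4*(-6 - 2) + 1*(-6 - 2)) = 53*(16 - 4 - 4*(-8) + 1*(-8)) = 53*(16 - 4 + 32 - 8) = 53*36 = 1908)
(-412 + 15*(-13))*c = (-412 + 15*(-13))*1908 = (-412 - 195)*1908 = -607*1908 = -1158156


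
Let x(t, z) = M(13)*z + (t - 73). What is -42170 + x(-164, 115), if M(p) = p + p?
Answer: -39417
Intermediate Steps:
M(p) = 2*p
x(t, z) = -73 + t + 26*z (x(t, z) = (2*13)*z + (t - 73) = 26*z + (-73 + t) = -73 + t + 26*z)
-42170 + x(-164, 115) = -42170 + (-73 - 164 + 26*115) = -42170 + (-73 - 164 + 2990) = -42170 + 2753 = -39417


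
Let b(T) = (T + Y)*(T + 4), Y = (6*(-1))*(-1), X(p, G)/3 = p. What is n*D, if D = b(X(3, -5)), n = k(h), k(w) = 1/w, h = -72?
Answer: -65/24 ≈ -2.7083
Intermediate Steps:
X(p, G) = 3*p
Y = 6 (Y = -6*(-1) = 6)
n = -1/72 (n = 1/(-72) = -1/72 ≈ -0.013889)
b(T) = (4 + T)*(6 + T) (b(T) = (T + 6)*(T + 4) = (6 + T)*(4 + T) = (4 + T)*(6 + T))
D = 195 (D = 24 + (3*3)**2 + 10*(3*3) = 24 + 9**2 + 10*9 = 24 + 81 + 90 = 195)
n*D = -1/72*195 = -65/24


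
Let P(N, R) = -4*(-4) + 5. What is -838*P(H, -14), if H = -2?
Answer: -17598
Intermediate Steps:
P(N, R) = 21 (P(N, R) = 16 + 5 = 21)
-838*P(H, -14) = -838*21 = -17598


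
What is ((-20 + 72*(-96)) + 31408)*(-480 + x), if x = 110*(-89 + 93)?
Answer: -979040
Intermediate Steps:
x = 440 (x = 110*4 = 440)
((-20 + 72*(-96)) + 31408)*(-480 + x) = ((-20 + 72*(-96)) + 31408)*(-480 + 440) = ((-20 - 6912) + 31408)*(-40) = (-6932 + 31408)*(-40) = 24476*(-40) = -979040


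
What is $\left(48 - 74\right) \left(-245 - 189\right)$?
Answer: $11284$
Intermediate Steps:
$\left(48 - 74\right) \left(-245 - 189\right) = \left(-26\right) \left(-434\right) = 11284$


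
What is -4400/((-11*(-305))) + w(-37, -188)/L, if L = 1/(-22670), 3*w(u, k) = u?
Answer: 51165950/183 ≈ 2.7960e+5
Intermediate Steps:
w(u, k) = u/3
L = -1/22670 ≈ -4.4111e-5
-4400/((-11*(-305))) + w(-37, -188)/L = -4400/((-11*(-305))) + ((⅓)*(-37))/(-1/22670) = -4400/3355 - 37/3*(-22670) = -4400*1/3355 + 838790/3 = -80/61 + 838790/3 = 51165950/183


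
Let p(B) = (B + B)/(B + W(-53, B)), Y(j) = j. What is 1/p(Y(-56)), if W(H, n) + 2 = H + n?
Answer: 167/112 ≈ 1.4911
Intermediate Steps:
W(H, n) = -2 + H + n (W(H, n) = -2 + (H + n) = -2 + H + n)
p(B) = 2*B/(-55 + 2*B) (p(B) = (B + B)/(B + (-2 - 53 + B)) = (2*B)/(B + (-55 + B)) = (2*B)/(-55 + 2*B) = 2*B/(-55 + 2*B))
1/p(Y(-56)) = 1/(2*(-56)/(-55 + 2*(-56))) = 1/(2*(-56)/(-55 - 112)) = 1/(2*(-56)/(-167)) = 1/(2*(-56)*(-1/167)) = 1/(112/167) = 167/112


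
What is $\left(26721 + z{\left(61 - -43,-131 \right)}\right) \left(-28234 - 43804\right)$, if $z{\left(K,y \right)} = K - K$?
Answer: $-1924927398$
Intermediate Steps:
$z{\left(K,y \right)} = 0$
$\left(26721 + z{\left(61 - -43,-131 \right)}\right) \left(-28234 - 43804\right) = \left(26721 + 0\right) \left(-28234 - 43804\right) = 26721 \left(-72038\right) = -1924927398$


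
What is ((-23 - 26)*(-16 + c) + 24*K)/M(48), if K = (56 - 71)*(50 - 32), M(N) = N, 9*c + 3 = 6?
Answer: -17137/144 ≈ -119.01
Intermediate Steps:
c = ⅓ (c = -⅓ + (⅑)*6 = -⅓ + ⅔ = ⅓ ≈ 0.33333)
K = -270 (K = -15*18 = -270)
((-23 - 26)*(-16 + c) + 24*K)/M(48) = ((-23 - 26)*(-16 + ⅓) + 24*(-270))/48 = (-49*(-47/3) - 6480)*(1/48) = (2303/3 - 6480)*(1/48) = -17137/3*1/48 = -17137/144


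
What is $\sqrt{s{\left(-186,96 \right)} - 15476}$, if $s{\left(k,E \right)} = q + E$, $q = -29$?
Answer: $i \sqrt{15409} \approx 124.13 i$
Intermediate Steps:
$s{\left(k,E \right)} = -29 + E$
$\sqrt{s{\left(-186,96 \right)} - 15476} = \sqrt{\left(-29 + 96\right) - 15476} = \sqrt{67 - 15476} = \sqrt{-15409} = i \sqrt{15409}$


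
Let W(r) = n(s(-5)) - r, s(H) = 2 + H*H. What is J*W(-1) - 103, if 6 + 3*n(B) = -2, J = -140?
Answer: 391/3 ≈ 130.33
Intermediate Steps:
s(H) = 2 + H**2
n(B) = -8/3 (n(B) = -2 + (1/3)*(-2) = -2 - 2/3 = -8/3)
W(r) = -8/3 - r
J*W(-1) - 103 = -140*(-8/3 - 1*(-1)) - 103 = -140*(-8/3 + 1) - 103 = -140*(-5/3) - 103 = 700/3 - 103 = 391/3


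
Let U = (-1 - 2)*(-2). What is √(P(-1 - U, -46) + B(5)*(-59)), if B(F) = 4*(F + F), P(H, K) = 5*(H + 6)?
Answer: I*√2365 ≈ 48.631*I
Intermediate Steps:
U = 6 (U = -3*(-2) = 6)
P(H, K) = 30 + 5*H (P(H, K) = 5*(6 + H) = 30 + 5*H)
B(F) = 8*F (B(F) = 4*(2*F) = 8*F)
√(P(-1 - U, -46) + B(5)*(-59)) = √((30 + 5*(-1 - 1*6)) + (8*5)*(-59)) = √((30 + 5*(-1 - 6)) + 40*(-59)) = √((30 + 5*(-7)) - 2360) = √((30 - 35) - 2360) = √(-5 - 2360) = √(-2365) = I*√2365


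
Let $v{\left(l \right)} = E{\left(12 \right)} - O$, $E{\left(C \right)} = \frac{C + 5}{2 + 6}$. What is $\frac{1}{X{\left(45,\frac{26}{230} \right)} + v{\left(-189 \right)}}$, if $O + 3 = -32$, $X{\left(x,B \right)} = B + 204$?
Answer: $\frac{920}{221939} \approx 0.0041453$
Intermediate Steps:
$X{\left(x,B \right)} = 204 + B$
$E{\left(C \right)} = \frac{5}{8} + \frac{C}{8}$ ($E{\left(C \right)} = \frac{5 + C}{8} = \left(5 + C\right) \frac{1}{8} = \frac{5}{8} + \frac{C}{8}$)
$O = -35$ ($O = -3 - 32 = -35$)
$v{\left(l \right)} = \frac{297}{8}$ ($v{\left(l \right)} = \left(\frac{5}{8} + \frac{1}{8} \cdot 12\right) - -35 = \left(\frac{5}{8} + \frac{3}{2}\right) + 35 = \frac{17}{8} + 35 = \frac{297}{8}$)
$\frac{1}{X{\left(45,\frac{26}{230} \right)} + v{\left(-189 \right)}} = \frac{1}{\left(204 + \frac{26}{230}\right) + \frac{297}{8}} = \frac{1}{\left(204 + 26 \cdot \frac{1}{230}\right) + \frac{297}{8}} = \frac{1}{\left(204 + \frac{13}{115}\right) + \frac{297}{8}} = \frac{1}{\frac{23473}{115} + \frac{297}{8}} = \frac{1}{\frac{221939}{920}} = \frac{920}{221939}$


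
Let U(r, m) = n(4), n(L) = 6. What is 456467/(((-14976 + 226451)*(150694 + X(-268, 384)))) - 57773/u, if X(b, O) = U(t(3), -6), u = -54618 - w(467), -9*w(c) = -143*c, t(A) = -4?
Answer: 1506446489636971/1617635527172500 ≈ 0.93126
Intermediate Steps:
w(c) = 143*c/9 (w(c) = -(-143)*c/9 = 143*c/9)
U(r, m) = 6
u = -558343/9 (u = -54618 - 143*467/9 = -54618 - 1*66781/9 = -54618 - 66781/9 = -558343/9 ≈ -62038.)
X(b, O) = 6
456467/(((-14976 + 226451)*(150694 + X(-268, 384)))) - 57773/u = 456467/(((-14976 + 226451)*(150694 + 6))) - 57773/(-558343/9) = 456467/((211475*150700)) - 57773*(-9/558343) = 456467/31869282500 + 519957/558343 = 456467*(1/31869282500) + 519957/558343 = 41497/2897207500 + 519957/558343 = 1506446489636971/1617635527172500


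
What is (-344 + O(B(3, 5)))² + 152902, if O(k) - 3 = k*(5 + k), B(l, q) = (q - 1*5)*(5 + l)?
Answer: 269183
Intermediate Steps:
B(l, q) = (-5 + q)*(5 + l) (B(l, q) = (q - 5)*(5 + l) = (-5 + q)*(5 + l))
O(k) = 3 + k*(5 + k)
(-344 + O(B(3, 5)))² + 152902 = (-344 + (3 + (-25 - 5*3 + 5*5 + 3*5)² + 5*(-25 - 5*3 + 5*5 + 3*5)))² + 152902 = (-344 + (3 + (-25 - 15 + 25 + 15)² + 5*(-25 - 15 + 25 + 15)))² + 152902 = (-344 + (3 + 0² + 5*0))² + 152902 = (-344 + (3 + 0 + 0))² + 152902 = (-344 + 3)² + 152902 = (-341)² + 152902 = 116281 + 152902 = 269183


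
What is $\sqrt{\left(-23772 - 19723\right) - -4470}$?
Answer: $5 i \sqrt{1561} \approx 197.55 i$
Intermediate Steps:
$\sqrt{\left(-23772 - 19723\right) - -4470} = \sqrt{\left(-23772 - 19723\right) + \left(-4296 + 8766\right)} = \sqrt{-43495 + 4470} = \sqrt{-39025} = 5 i \sqrt{1561}$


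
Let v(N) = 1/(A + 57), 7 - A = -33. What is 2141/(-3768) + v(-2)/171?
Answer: -11836333/20833272 ≈ -0.56815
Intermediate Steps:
A = 40 (A = 7 - 1*(-33) = 7 + 33 = 40)
v(N) = 1/97 (v(N) = 1/(40 + 57) = 1/97)
2141/(-3768) + v(-2)/171 = 2141/(-3768) + (1/97)/171 = 2141*(-1/3768) + (1/97)*(1/171) = -2141/3768 + 1/16587 = -11836333/20833272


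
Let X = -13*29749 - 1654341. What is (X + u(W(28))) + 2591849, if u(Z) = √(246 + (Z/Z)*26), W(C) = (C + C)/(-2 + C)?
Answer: 550771 + 4*√17 ≈ 5.5079e+5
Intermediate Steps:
X = -2041078 (X = -386737 - 1654341 = -2041078)
W(C) = 2*C/(-2 + C) (W(C) = (2*C)/(-2 + C) = 2*C/(-2 + C))
u(Z) = 4*√17 (u(Z) = √(246 + 1*26) = √(246 + 26) = √272 = 4*√17)
(X + u(W(28))) + 2591849 = (-2041078 + 4*√17) + 2591849 = 550771 + 4*√17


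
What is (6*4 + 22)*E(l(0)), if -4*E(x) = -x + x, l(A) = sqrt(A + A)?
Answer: 0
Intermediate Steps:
l(A) = sqrt(2)*sqrt(A) (l(A) = sqrt(2*A) = sqrt(2)*sqrt(A))
E(x) = 0 (E(x) = -(-x + x)/4 = -1/4*0 = 0)
(6*4 + 22)*E(l(0)) = (6*4 + 22)*0 = (24 + 22)*0 = 46*0 = 0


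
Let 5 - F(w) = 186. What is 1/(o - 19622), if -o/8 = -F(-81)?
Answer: -1/21070 ≈ -4.7461e-5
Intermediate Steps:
F(w) = -181 (F(w) = 5 - 1*186 = 5 - 186 = -181)
o = -1448 (o = -(-8)*(-181) = -8*181 = -1448)
1/(o - 19622) = 1/(-1448 - 19622) = 1/(-21070) = -1/21070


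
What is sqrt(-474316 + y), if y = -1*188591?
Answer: I*sqrt(662907) ≈ 814.19*I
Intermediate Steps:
y = -188591
sqrt(-474316 + y) = sqrt(-474316 - 188591) = sqrt(-662907) = I*sqrt(662907)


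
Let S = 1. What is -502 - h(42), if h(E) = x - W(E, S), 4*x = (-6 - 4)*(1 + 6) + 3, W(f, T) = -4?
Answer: -1957/4 ≈ -489.25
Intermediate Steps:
x = -67/4 (x = ((-6 - 4)*(1 + 6) + 3)/4 = (-10*7 + 3)/4 = (-70 + 3)/4 = (1/4)*(-67) = -67/4 ≈ -16.750)
h(E) = -51/4 (h(E) = -67/4 - 1*(-4) = -67/4 + 4 = -51/4)
-502 - h(42) = -502 - 1*(-51/4) = -502 + 51/4 = -1957/4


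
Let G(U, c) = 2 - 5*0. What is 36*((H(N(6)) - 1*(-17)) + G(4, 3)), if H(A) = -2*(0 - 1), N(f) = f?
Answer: 756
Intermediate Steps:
G(U, c) = 2 (G(U, c) = 2 + 0 = 2)
H(A) = 2 (H(A) = -2*(-1) = 2)
36*((H(N(6)) - 1*(-17)) + G(4, 3)) = 36*((2 - 1*(-17)) + 2) = 36*((2 + 17) + 2) = 36*(19 + 2) = 36*21 = 756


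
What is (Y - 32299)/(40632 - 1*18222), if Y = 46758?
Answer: 14459/22410 ≈ 0.64520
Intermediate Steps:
(Y - 32299)/(40632 - 1*18222) = (46758 - 32299)/(40632 - 1*18222) = 14459/(40632 - 18222) = 14459/22410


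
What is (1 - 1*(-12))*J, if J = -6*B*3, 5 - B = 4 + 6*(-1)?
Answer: -1638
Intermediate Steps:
B = 7 (B = 5 - (4 + 6*(-1)) = 5 - (4 - 6) = 5 - 1*(-2) = 5 + 2 = 7)
J = -126 (J = -6*7*3 = -42*3 = -126)
(1 - 1*(-12))*J = (1 - 1*(-12))*(-126) = (1 + 12)*(-126) = 13*(-126) = -1638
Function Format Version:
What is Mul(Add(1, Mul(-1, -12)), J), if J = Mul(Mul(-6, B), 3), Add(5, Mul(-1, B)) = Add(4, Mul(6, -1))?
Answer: -1638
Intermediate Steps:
B = 7 (B = Add(5, Mul(-1, Add(4, Mul(6, -1)))) = Add(5, Mul(-1, Add(4, -6))) = Add(5, Mul(-1, -2)) = Add(5, 2) = 7)
J = -126 (J = Mul(Mul(-6, 7), 3) = Mul(-42, 3) = -126)
Mul(Add(1, Mul(-1, -12)), J) = Mul(Add(1, Mul(-1, -12)), -126) = Mul(Add(1, 12), -126) = Mul(13, -126) = -1638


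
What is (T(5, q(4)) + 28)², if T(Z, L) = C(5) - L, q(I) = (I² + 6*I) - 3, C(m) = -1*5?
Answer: 196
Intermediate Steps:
C(m) = -5
q(I) = -3 + I² + 6*I
T(Z, L) = -5 - L
(T(5, q(4)) + 28)² = ((-5 - (-3 + 4² + 6*4)) + 28)² = ((-5 - (-3 + 16 + 24)) + 28)² = ((-5 - 1*37) + 28)² = ((-5 - 37) + 28)² = (-42 + 28)² = (-14)² = 196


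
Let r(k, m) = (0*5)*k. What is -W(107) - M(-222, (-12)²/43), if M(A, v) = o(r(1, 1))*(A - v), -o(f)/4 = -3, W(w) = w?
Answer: 111679/43 ≈ 2597.2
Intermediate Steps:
r(k, m) = 0 (r(k, m) = 0*k = 0)
o(f) = 12 (o(f) = -4*(-3) = 12)
M(A, v) = -12*v + 12*A (M(A, v) = 12*(A - v) = -12*v + 12*A)
-W(107) - M(-222, (-12)²/43) = -1*107 - (-12*(-12)²/43 + 12*(-222)) = -107 - (-1728/43 - 2664) = -107 - 1*(-116280/43) = -107 + 116280/43 = 111679/43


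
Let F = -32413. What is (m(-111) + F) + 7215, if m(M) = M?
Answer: -25309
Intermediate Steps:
(m(-111) + F) + 7215 = (-111 - 32413) + 7215 = -32524 + 7215 = -25309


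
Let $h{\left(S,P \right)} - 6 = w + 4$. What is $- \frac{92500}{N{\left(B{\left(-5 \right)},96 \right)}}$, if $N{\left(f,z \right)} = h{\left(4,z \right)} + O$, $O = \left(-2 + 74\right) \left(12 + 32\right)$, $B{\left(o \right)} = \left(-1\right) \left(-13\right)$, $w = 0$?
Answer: $- \frac{46250}{1589} \approx -29.106$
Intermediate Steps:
$B{\left(o \right)} = 13$
$O = 3168$ ($O = 72 \cdot 44 = 3168$)
$h{\left(S,P \right)} = 10$ ($h{\left(S,P \right)} = 6 + \left(0 + 4\right) = 6 + 4 = 10$)
$N{\left(f,z \right)} = 3178$ ($N{\left(f,z \right)} = 10 + 3168 = 3178$)
$- \frac{92500}{N{\left(B{\left(-5 \right)},96 \right)}} = - \frac{92500}{3178} = \left(-92500\right) \frac{1}{3178} = - \frac{46250}{1589}$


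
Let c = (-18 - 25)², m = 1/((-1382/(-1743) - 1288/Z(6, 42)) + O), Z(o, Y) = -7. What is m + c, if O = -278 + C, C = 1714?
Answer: 5223504401/2825042 ≈ 1849.0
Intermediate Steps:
O = 1436 (O = -278 + 1714 = 1436)
m = 1743/2825042 (m = 1/((-1382/(-1743) - 1288/(-7)) + 1436) = 1/((-1382*(-1/1743) - 1288*(-⅐)) + 1436) = 1/((1382/1743 + 184) + 1436) = 1/(322094/1743 + 1436) = 1/(2825042/1743) = 1743/2825042 ≈ 0.00061698)
c = 1849 (c = (-43)² = 1849)
m + c = 1743/2825042 + 1849 = 5223504401/2825042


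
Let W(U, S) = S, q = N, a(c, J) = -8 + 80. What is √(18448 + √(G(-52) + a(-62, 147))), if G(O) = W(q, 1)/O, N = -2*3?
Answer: √(12470848 + 26*√48659)/26 ≈ 135.85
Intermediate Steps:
a(c, J) = 72
N = -6
q = -6
G(O) = 1/O
√(18448 + √(G(-52) + a(-62, 147))) = √(18448 + √(1/(-52) + 72)) = √(18448 + √(-1/52 + 72)) = √(18448 + √(3743/52)) = √(18448 + √48659/26)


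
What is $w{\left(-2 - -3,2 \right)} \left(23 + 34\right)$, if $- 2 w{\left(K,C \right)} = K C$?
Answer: $-57$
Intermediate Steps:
$w{\left(K,C \right)} = - \frac{C K}{2}$ ($w{\left(K,C \right)} = - \frac{K C}{2} = - \frac{C K}{2}$)
$w{\left(-2 - -3,2 \right)} \left(23 + 34\right) = \left(- \frac{1}{2}\right) 2 \left(-2 - -3\right) \left(23 + 34\right) = \left(- \frac{1}{2}\right) 2 \left(-2 + 3\right) 57 = \left(- \frac{1}{2}\right) 2 \cdot 1 \cdot 57 = \left(-1\right) 57 = -57$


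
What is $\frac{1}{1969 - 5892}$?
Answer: $- \frac{1}{3923} \approx -0.00025491$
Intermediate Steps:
$\frac{1}{1969 - 5892} = \frac{1}{-3923} = - \frac{1}{3923}$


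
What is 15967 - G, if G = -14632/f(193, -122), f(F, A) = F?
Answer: 3096263/193 ≈ 16043.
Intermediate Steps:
G = -14632/193 ≈ -75.813
15967 - G = 15967 - 1*(-14632/193) = 15967 + 14632/193 = 3096263/193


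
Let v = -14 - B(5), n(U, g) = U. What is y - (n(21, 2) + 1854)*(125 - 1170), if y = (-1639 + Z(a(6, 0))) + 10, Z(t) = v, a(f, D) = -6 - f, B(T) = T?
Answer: 1957727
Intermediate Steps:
v = -19 (v = -14 - 1*5 = -14 - 5 = -19)
Z(t) = -19
y = -1648 (y = (-1639 - 19) + 10 = -1658 + 10 = -1648)
y - (n(21, 2) + 1854)*(125 - 1170) = -1648 - (21 + 1854)*(125 - 1170) = -1648 - 1875*(-1045) = -1648 - 1*(-1959375) = -1648 + 1959375 = 1957727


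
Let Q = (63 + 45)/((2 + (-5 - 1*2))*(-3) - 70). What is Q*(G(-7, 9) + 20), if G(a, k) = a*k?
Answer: 4644/55 ≈ 84.436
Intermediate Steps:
Q = -108/55 (Q = 108/((2 + (-5 - 2))*(-3) - 70) = 108/((2 - 7)*(-3) - 70) = 108/(-5*(-3) - 70) = 108/(15 - 70) = 108/(-55) = 108*(-1/55) = -108/55 ≈ -1.9636)
Q*(G(-7, 9) + 20) = -108*(-7*9 + 20)/55 = -108*(-63 + 20)/55 = -108/55*(-43) = 4644/55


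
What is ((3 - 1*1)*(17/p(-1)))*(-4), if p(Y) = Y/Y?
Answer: -136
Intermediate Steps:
p(Y) = 1
((3 - 1*1)*(17/p(-1)))*(-4) = ((3 - 1*1)*(17/1))*(-4) = ((3 - 1)*(17*1))*(-4) = (2*17)*(-4) = 34*(-4) = -136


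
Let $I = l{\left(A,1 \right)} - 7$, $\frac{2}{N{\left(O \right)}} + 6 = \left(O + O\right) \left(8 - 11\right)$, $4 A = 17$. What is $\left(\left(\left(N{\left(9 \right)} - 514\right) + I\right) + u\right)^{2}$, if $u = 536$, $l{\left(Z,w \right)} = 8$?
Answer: $\frac{474721}{900} \approx 527.47$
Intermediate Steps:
$A = \frac{17}{4}$ ($A = \frac{1}{4} \cdot 17 = \frac{17}{4} \approx 4.25$)
$N{\left(O \right)} = \frac{2}{-6 - 6 O}$ ($N{\left(O \right)} = \frac{2}{-6 + \left(O + O\right) \left(8 - 11\right)} = \frac{2}{-6 + 2 O \left(-3\right)} = \frac{2}{-6 - 6 O}$)
$I = 1$ ($I = 8 - 7 = 1$)
$\left(\left(\left(N{\left(9 \right)} - 514\right) + I\right) + u\right)^{2} = \left(\left(\left(- \frac{1}{3 + 3 \cdot 9} - 514\right) + 1\right) + 536\right)^{2} = \left(\left(\left(- \frac{1}{3 + 27} - 514\right) + 1\right) + 536\right)^{2} = \left(\left(\left(- \frac{1}{30} - 514\right) + 1\right) + 536\right)^{2} = \left(\left(- \frac{15421}{30} + 1\right) + 536\right)^{2} = \left(- \frac{15391}{30} + 536\right)^{2} = \left(\frac{689}{30}\right)^{2} = \frac{474721}{900}$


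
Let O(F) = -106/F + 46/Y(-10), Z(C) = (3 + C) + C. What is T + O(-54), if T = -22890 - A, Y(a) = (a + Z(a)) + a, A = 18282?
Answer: -41130109/999 ≈ -41171.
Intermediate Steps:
Z(C) = 3 + 2*C
Y(a) = 3 + 4*a (Y(a) = (a + (3 + 2*a)) + a = (3 + 3*a) + a = 3 + 4*a)
O(F) = -46/37 - 106/F (O(F) = -106/F + 46/(3 + 4*(-10)) = -106/F + 46/(3 - 40) = -106/F + 46/(-37) = -106/F + 46*(-1/37) = -106/F - 46/37 = -46/37 - 106/F)
T = -41172 (T = -22890 - 1*18282 = -22890 - 18282 = -41172)
T + O(-54) = -41172 + (-46/37 - 106/(-54)) = -41172 + (-46/37 - 106*(-1/54)) = -41172 + (-46/37 + 53/27) = -41172 + 719/999 = -41130109/999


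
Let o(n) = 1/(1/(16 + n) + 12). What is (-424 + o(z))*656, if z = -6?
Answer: -33648864/121 ≈ -2.7809e+5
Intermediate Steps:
o(n) = 1/(12 + 1/(16 + n))
(-424 + o(z))*656 = (-424 + (16 - 6)/(193 + 12*(-6)))*656 = (-424 + 10/(193 - 72))*656 = (-424 + 10/121)*656 = -51294/121*656 = -33648864/121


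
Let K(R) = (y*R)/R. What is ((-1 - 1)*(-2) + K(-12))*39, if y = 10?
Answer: 546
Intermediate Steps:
K(R) = 10 (K(R) = (10*R)/R = 10)
((-1 - 1)*(-2) + K(-12))*39 = ((-1 - 1)*(-2) + 10)*39 = (-2*(-2) + 10)*39 = (4 + 10)*39 = 14*39 = 546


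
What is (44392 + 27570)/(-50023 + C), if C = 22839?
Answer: -35981/13592 ≈ -2.6472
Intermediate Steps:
(44392 + 27570)/(-50023 + C) = (44392 + 27570)/(-50023 + 22839) = 71962/(-27184) = 71962*(-1/27184) = -35981/13592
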